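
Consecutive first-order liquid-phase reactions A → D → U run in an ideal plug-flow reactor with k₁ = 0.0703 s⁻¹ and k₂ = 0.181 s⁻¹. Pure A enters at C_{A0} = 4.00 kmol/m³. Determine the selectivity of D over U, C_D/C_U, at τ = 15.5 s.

Solving the coupled first-order balances gives C_D(τ) = [k₁/(k₂−k₁)]·C_{A0}·(e^(−k₁τ) − e^(−k₂τ)).
e^(−k₁τ) = e^(−0.0703×15.5) = e^(−1.090) = 0.3363; e^(−k₂τ) = e^(−2.805) = 0.06048.
C_D = 0.0703×4.00/(0.181−0.0703) × (0.3363−0.06048) = 2.540×0.2759 = 0.7007 kmol/m³.
C_A = C_{A0}e^(−k₁τ) = 1.345 kmol/m³, so C_U = C_{A0}−C_A−C_D = 1.954 kmol/m³; C_D/C_U = 0.359.

0.359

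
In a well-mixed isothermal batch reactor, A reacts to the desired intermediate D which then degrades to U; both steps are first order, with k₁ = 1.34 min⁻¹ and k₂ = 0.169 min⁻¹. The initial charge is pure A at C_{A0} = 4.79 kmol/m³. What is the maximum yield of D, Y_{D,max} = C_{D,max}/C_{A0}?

0.742

For a first-order series the maximum intermediate yield is C_{D,max}/C_{A0} = (k₁/k₂)^[k₂/(k₂−k₁)].
= (1.34/0.169)^(0.169/(0.169−1.34)) = (7.929)^(-0.1443) = 0.7417.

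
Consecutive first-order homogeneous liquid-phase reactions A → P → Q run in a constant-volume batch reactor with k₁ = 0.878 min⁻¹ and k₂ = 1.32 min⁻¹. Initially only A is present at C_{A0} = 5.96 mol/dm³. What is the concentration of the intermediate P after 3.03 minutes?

0.611 mol/dm³

The intermediate concentration in a first-order A→B→C sequence is C_P = k₁C_{A0}(e^(−k₁t) − e^(−k₂t))/(k₂−k₁).
e^(−k₁t) = e^(−0.878×3.03) = e^(−2.660) = 0.06992; e^(−k₂t) = e^(−4.000) = 0.01832.
C_P = 0.878×5.96/(1.32−0.878) × (0.06992−0.01832) = 11.84×0.05160 = 0.6109 mol/dm³.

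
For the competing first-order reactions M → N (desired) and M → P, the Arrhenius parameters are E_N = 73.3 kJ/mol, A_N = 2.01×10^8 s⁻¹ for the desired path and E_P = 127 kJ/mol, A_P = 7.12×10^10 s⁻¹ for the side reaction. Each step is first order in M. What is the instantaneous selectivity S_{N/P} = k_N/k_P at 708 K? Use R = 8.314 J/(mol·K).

25.9

With equal orders, S_{N/P} = k_N/k_P = (A_N/A_P)·exp[(E_P−E_N)/(RT)].
(E_P−E_N)/(RT) = (127−73.3)×10³/(8.314×708) = 53700/5886 = 9.123.
k_N/k_P = (2.01×10^8/7.12×10^10)·exp(9.123) = 0.002823 × 9162 = 25.9.
Since E_N < E_P, lowering the temperature improves selectivity toward N.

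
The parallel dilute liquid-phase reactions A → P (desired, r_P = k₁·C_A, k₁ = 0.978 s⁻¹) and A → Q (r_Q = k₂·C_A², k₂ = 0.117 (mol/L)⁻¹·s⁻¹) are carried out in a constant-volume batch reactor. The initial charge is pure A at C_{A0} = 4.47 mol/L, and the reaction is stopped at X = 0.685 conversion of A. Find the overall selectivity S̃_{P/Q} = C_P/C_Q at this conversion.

2.91

C_A = C_{A0}(1−X) = 1.408 mol/L.
Along a PFR/batch, dC_P/dC_A = −r_P/(r_P+r_Q) = −k₁/(k₁+k₂·C_A).
Integrating from C_{A0} to C_A: C_P = (0.978/0.117)·ln[(0.978+0.117·4.47)/(0.978+0.117·1.41)] = 8.359·ln(1.501/1.143) = 2.279 mol/L.
C_Q = (C_{A0}−C_A)−C_P = 0.7825 mol/L; S̃_{P/Q} = 2.279/0.7825 = 2.91.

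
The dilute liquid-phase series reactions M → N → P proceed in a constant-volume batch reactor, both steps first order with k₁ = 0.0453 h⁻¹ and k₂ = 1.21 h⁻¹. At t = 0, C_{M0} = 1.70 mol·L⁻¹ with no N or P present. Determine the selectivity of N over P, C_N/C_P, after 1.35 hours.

0.956

Solving the coupled first-order balances gives C_N(t) = [k₁/(k₂−k₁)]·C_{M0}·(e^(−k₁t) − e^(−k₂t)).
e^(−k₁t) = e^(−0.0453×1.35) = e^(−0.06116) = 0.9407; e^(−k₂t) = e^(−1.633) = 0.1952.
C_N = 0.0453×1.70/(1.21−0.0453) × (0.9407−0.1952) = 0.06612×0.7454 = 0.04929 mol·L⁻¹.
C_M = C_{M0}e^(−k₁t) = 1.599 mol·L⁻¹, so C_P = C_{M0}−C_M−C_N = 0.05156 mol·L⁻¹; C_N/C_P = 0.956.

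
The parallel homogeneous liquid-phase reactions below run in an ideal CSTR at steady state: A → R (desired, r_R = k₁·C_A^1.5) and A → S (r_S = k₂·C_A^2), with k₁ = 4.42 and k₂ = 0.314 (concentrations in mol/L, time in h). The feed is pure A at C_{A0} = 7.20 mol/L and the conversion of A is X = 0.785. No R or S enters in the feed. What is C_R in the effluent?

5.19 mol/L

Exit C_A = C_{A0}(1−X) = 7.20×0.215 = 1.548 mol/L.
A CSTR operates uniformly at the exit composition, giving r_R = 8.513 and r_S = 0.7524 (each k·C_A^n at C_A = 1.548).
Fraction of consumed A going to R: r_R/(r_R+r_S) = 0.9188.
C_R = 0.9188·C_{A0}·X = 0.9188×7.20×0.785 = 5.19 mol/L.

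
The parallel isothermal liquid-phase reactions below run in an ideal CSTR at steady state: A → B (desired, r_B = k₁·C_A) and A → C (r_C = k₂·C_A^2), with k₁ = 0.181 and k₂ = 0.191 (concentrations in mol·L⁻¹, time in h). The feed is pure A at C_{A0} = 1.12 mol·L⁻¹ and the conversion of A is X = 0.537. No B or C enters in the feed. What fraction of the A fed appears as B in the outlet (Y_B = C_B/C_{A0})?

Exit C_A = C_{A0}(1−X) = 1.12×0.463 = 0.5186 mol·L⁻¹.
In a CSTR the entire volume is at exit conditions, so r_B = 0.181×0.5186 = 0.09386 and r_C = 0.191×0.5186^2 = 0.05136.
Fraction of consumed A going to B: r_B/(r_B+r_C) = 0.6463.
C_B = 0.6463·C_{A0}·X = 0.6463×1.12×0.537 = 0.389 mol·L⁻¹; Y_B = C_B/C_{A0} = 0.347.

0.347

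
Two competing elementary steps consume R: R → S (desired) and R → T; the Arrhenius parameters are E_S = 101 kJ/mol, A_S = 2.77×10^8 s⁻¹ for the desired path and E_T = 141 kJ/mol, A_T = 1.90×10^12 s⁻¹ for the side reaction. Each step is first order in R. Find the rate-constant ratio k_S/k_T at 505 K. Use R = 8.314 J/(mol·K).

With equal orders, S_{S/T} = k_S/k_T = (A_S/A_T)·exp[(E_T−E_S)/(RT)].
(E_T−E_S)/(RT) = (141−101)×10³/(8.314×505) = 40000/4199 = 9.527.
k_S/k_T = (2.77×10^8/1.90×10^12)·exp(9.527) = 1.458×10^-4 × 13726 = 2.00.
Since E_S < E_T, lowering the temperature improves selectivity toward S.

2.00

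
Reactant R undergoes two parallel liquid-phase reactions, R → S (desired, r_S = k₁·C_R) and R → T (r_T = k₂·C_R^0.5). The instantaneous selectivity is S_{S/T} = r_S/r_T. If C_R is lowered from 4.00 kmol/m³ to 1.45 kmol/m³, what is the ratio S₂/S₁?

S_{S/T} = (k₁/k₂)·C_R^0.5, so S₂/S₁ = (C_{R,2}/C_{R,1})^0.5.
= (1.45/4.00)^0.5 = (0.3625)^0.5 = 0.602.
Selectivity toward S falls as C_R falls — high-concentration operation is favoured.

0.602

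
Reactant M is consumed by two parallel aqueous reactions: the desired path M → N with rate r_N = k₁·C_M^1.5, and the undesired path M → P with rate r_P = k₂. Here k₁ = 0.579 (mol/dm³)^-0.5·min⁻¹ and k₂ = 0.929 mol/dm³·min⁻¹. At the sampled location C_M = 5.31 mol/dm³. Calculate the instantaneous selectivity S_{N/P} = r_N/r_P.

S_{N/P} = r_N/r_P = (k₁·C_M^1.5)/(k₂) = (k₁/k₂)·C_M^1.5.
= (0.579×5.310^1.5) / (0.929) = 7.085/0.9290 = 7.63.
Since the desired path is higher order in M, keeping C_M high (PFR or concentrated feed) favours N.

7.63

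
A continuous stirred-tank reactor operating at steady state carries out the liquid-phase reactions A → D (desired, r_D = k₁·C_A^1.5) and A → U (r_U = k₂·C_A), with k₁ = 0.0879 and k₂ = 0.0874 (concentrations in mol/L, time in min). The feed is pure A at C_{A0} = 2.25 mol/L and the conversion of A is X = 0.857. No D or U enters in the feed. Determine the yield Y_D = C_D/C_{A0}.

0.311

Exit C_A = C_{A0}(1−X) = 2.25×0.143 = 0.3218 mol/L.
A CSTR operates uniformly at the exit composition, giving r_D = 0.01604 and r_U = 0.02812 (each k·C_A^n at C_A = 0.3218).
Fraction of consumed A going to D: r_D/(r_D+r_U) = 0.3633.
C_D = 0.3633·C_{A0}·X = 0.3633×2.25×0.857 = 0.700 mol/L; Y_D = C_D/C_{A0} = 0.311.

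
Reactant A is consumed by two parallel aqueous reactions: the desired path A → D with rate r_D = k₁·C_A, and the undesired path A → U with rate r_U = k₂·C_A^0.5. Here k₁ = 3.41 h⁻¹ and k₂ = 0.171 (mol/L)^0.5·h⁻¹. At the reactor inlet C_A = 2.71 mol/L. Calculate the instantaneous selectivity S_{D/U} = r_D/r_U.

32.8

S_{D/U} = r_D/r_U = (k₁·C_A)/(k₂·C_A^0.5) = (k₁/k₂)·C_A^0.5.
= (3.41×2.710) / (0.171×2.710^0.5) = 9.241/0.2815 = 32.8.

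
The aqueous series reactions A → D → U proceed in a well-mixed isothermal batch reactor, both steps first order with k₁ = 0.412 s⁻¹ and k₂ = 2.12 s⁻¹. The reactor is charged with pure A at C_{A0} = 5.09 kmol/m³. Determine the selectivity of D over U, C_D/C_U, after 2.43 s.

Solving the coupled first-order balances gives C_D(t) = [k₁/(k₂−k₁)]·C_{A0}·(e^(−k₁t) − e^(−k₂t)).
e^(−k₁t) = e^(−0.412×2.43) = e^(−1.001) = 0.3675; e^(−k₂t) = e^(−5.152) = 0.005790.
C_D = 0.412×5.09/(2.12−0.412) × (0.3675−0.005790) = 1.228×0.3617 = 0.4440 kmol/m³.
C_A = C_{A0}e^(−k₁t) = 1.870 kmol/m³, so C_U = C_{A0}−C_A−C_D = 2.776 kmol/m³; C_D/C_U = 0.160.

0.160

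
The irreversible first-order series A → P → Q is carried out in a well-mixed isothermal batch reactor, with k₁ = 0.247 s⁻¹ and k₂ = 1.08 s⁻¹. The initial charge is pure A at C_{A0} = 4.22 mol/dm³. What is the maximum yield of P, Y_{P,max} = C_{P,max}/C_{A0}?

At the optimum, C_{P,max}/C_{A0} = (k₁/k₂)^[k₂/(k₂−k₁)].
= (0.247/1.08)^(1.08/(1.08−0.247)) = (0.2287)^(1.297) = 0.1477.

0.148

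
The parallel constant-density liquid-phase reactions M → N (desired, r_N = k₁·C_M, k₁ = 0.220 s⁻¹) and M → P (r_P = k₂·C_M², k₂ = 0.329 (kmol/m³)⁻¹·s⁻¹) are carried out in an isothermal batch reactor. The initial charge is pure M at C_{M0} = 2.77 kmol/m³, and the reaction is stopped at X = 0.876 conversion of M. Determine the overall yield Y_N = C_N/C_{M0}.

0.295

C_M = C_{M0}(1−X) = 0.3435 kmol/m³.
Along a PFR/batch, dC_N/dC_M = −r_N/(r_N+r_P) = −k₁/(k₁+k₂·C_M).
Integrating from C_{M0} to C_M: C_N = (0.220/0.329)·ln[(0.220+0.329·2.77)/(0.220+0.329·0.343)] = 0.6687·ln(1.131/0.3330) = 0.8178 kmol/m³.
Y_N = C_N/C_{M0} = 0.8178/2.77 = 0.295.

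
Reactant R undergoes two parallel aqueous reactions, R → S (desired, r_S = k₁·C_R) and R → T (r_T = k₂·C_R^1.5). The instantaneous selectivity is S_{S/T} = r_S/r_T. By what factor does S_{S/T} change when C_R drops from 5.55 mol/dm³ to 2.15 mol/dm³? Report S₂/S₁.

1.61

S_{S/T} = (k₁/k₂)·C_R^-0.5, so S₂/S₁ = (C_{R,2}/C_{R,1})^-0.5.
= (2.15/5.55)^(-0.5) = (0.3874)^(-0.5) = 1.61.
Selectivity toward S rises as C_R falls — low-concentration operation is favoured.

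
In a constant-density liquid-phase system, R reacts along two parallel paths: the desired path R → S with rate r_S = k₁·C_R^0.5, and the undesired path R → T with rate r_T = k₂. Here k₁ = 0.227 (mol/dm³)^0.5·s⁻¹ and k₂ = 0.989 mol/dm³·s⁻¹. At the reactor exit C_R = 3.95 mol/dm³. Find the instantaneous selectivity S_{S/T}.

0.456

S_{S/T} = r_S/r_T = (k₁·C_R^0.5)/(k₂) = (k₁/k₂)·C_R^0.5.
= (0.227×3.950^0.5) / (0.989) = 0.4512/0.9890 = 0.456.
Since the desired path is higher order in R, keeping C_R high (PFR or concentrated feed) favours S.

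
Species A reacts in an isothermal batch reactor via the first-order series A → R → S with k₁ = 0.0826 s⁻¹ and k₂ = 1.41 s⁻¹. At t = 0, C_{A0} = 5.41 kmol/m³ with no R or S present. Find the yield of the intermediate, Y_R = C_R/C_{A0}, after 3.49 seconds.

The intermediate concentration in a first-order A→B→C sequence is C_R = k₁C_{A0}(e^(−k₁t) − e^(−k₂t))/(k₂−k₁).
e^(−k₁t) = e^(−0.0826×3.49) = e^(−0.2883) = 0.7496; e^(−k₂t) = e^(−4.921) = 0.007293.
C_R = 0.0826×5.41/(1.41−0.0826) × (0.7496−0.007293) = 0.3366×0.7423 = 0.2499 kmol/m³.
Y_R = C_R/C_{A0} = 0.2499/5.41 = 0.0462.

0.0462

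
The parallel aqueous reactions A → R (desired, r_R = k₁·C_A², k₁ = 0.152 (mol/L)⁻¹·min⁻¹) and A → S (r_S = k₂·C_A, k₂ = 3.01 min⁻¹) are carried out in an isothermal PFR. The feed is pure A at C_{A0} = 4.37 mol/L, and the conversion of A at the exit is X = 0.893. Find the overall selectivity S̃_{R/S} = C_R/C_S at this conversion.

C_A = C_{A0}(1−X) = 0.4676 mol/L.
Along a PFR/batch, dC_S/dC_A = −r_S/(r_R+r_S) = −k₂/(k₂+k₁·C_A).
Integrating from C_{A0} to C_A: C_S = (3.01/0.152)·ln[(3.01+0.152·4.37)/(3.01+0.152·0.468)] = 19.80·ln(3.674/3.081) = 3.487 mol/L.
Then C_R = (C_{A0}−C_A) − C_S = 3.902 − 3.487 = 0.4158 mol/L.
S̃_{R/S} = C_R/C_S = 0.4158/3.487 = 0.119.

0.119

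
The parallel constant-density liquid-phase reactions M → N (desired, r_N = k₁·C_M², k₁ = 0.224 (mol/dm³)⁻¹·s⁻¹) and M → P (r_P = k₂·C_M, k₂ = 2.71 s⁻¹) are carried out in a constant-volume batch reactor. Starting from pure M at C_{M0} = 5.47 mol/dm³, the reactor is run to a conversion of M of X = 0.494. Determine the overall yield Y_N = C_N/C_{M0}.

C_M = C_{M0}(1−X) = 2.768 mol/dm³.
Along a PFR/batch, dC_P/dC_M = −r_P/(r_N+r_P) = −k₂/(k₂+k₁·C_M).
Integrating from C_{M0} to C_M: C_P = (2.71/0.224)·ln[(2.71+0.224·5.47)/(2.71+0.224·2.77)] = 12.10·ln(3.935/3.330) = 2.021 mol/dm³.
Then C_N = (C_{M0}−C_M) − C_P = 2.702 − 2.021 = 0.6816 mol/dm³.
Y_N = C_N/C_{M0} = 0.6816/5.47 = 0.125.

0.125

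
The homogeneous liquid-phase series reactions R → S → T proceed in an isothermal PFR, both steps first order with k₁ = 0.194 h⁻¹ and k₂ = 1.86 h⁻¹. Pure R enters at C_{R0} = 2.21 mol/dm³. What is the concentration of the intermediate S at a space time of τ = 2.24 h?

The intermediate concentration in a first-order A→B→C sequence is C_S = k₁C_{R0}(e^(−k₁τ) − e^(−k₂τ))/(k₂−k₁).
e^(−k₁τ) = e^(−0.194×2.24) = e^(−0.4346) = 0.6475; e^(−k₂τ) = e^(−4.166) = 0.01551.
C_S = 0.194×2.21/(1.86−0.194) × (0.6475−0.01551) = 0.2573×0.6320 = 0.1627 mol/dm³.

0.163 mol/dm³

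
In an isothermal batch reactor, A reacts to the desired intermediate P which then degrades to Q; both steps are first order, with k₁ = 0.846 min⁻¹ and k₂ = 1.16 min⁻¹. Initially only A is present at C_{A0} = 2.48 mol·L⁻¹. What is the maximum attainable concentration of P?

For a first-order series the maximum intermediate yield is C_{P,max}/C_{A0} = (k₁/k₂)^[k₂/(k₂−k₁)].
= (0.846/1.16)^(1.16/(1.16−0.846)) = (0.7293)^(3.694) = 0.3116.
C_{P,max} = 0.3116×2.48 = 0.773 mol·L⁻¹.

0.773 mol·L⁻¹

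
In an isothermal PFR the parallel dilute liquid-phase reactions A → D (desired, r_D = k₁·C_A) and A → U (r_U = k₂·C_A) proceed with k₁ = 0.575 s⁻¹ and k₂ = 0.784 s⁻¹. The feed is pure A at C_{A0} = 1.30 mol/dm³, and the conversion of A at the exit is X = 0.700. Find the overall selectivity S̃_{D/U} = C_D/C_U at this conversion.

0.733

C_A = C_{A0}(1−X) = 0.3900 mol/dm³.
Both paths are first order in A, so the instantaneous fraction to D is constant: dC_D/d(−C_A) = k₁/(k₁+k₂) = 0.4231.
C_D = 0.4231·(C_{A0}−C_A) = 0.4231×0.9100 = 0.385 mol/dm³.
C_U = (C_{A0}−C_A)−C_D = 0.5250 mol/dm³; S̃_{D/U} = 0.3850/0.5250 = 0.733.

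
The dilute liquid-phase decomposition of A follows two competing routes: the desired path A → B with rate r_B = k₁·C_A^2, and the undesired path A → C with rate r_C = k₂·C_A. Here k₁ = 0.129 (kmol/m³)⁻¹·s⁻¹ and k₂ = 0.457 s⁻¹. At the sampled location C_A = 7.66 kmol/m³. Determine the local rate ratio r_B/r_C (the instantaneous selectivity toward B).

S_{B/C} = r_B/r_C = (k₁·C_A^2)/(k₂·C_A) = (k₁/k₂)·C_A.
= (0.129×7.660^2) / (0.457×7.660) = 7.569/3.501 = 2.16.
Since the desired path is higher order in A, keeping C_A high (PFR or concentrated feed) favours B.

2.16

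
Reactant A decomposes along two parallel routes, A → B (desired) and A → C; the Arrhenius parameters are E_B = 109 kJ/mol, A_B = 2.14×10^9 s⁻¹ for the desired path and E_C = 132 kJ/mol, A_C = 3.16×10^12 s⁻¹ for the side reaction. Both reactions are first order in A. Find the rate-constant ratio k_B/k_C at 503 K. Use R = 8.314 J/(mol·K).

0.166

With equal orders, S_{B/C} = k_B/k_C = (A_B/A_C)·exp[(E_C−E_B)/(RT)].
(E_C−E_B)/(RT) = (132−109)×10³/(8.314×503) = 23000/4182 = 5.500.
k_B/k_C = (2.14×10^9/3.16×10^12)·exp(5.500) = 6.772×10^-4 × 244.7 = 0.166.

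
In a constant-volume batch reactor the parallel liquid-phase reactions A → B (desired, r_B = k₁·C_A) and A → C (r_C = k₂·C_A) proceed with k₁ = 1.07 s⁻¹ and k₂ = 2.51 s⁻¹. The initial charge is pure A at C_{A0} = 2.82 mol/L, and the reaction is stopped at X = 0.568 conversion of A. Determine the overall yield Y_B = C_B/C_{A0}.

C_A = C_{A0}(1−X) = 1.218 mol/L.
Both paths are first order in A, so the instantaneous fraction to B is constant: dC_B/d(−C_A) = k₁/(k₁+k₂) = 0.2989.
C_B = 0.2989·(C_{A0}−C_A) = 0.2989×1.602 = 0.479 mol/L.
Y_B = C_B/C_{A0} = 0.4787/2.82 = 0.170.

0.170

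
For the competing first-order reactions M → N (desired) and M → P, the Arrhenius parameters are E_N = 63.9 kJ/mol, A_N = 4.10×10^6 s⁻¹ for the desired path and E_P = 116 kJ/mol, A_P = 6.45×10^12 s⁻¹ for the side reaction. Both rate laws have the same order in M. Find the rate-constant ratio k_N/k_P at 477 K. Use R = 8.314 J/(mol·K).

0.323

With equal orders, S_{N/P} = k_N/k_P = (A_N/A_P)·exp[(E_P−E_N)/(RT)].
(E_P−E_N)/(RT) = (116−63.9)×10³/(8.314×477) = 52100/3966 = 13.14.
k_N/k_P = (4.10×10^6/6.45×10^12)·exp(13.14) = 6.357×10^-7 × 5.076×10^5 = 0.323.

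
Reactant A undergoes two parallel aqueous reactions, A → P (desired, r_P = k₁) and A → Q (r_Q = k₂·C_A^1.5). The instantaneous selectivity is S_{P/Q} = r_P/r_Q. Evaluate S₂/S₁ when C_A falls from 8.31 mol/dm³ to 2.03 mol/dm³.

S_{P/Q} = (k₁/k₂)·C_A^-1.5, so S₂/S₁ = (C_{A,2}/C_{A,1})^-1.5.
= (2.03/8.31)^(-1.5) = (0.2443)^(-1.5) = 8.28.
Selectivity toward P rises as C_A falls — low-concentration operation is favoured.

8.28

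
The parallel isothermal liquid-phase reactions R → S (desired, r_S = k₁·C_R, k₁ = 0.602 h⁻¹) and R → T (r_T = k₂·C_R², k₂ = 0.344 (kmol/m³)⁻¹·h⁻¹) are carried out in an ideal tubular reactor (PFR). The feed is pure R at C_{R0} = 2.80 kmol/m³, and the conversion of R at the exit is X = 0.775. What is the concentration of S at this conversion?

C_R = C_{R0}(1−X) = 0.6300 kmol/m³.
Along a PFR/batch, dC_S/dC_R = −r_S/(r_S+r_T) = −k₁/(k₁+k₂·C_R).
Integrating from C_{R0} to C_R: C_S = (0.602/0.344)·ln[(0.602+0.344·2.80)/(0.602+0.344·0.630)] = 1.750·ln(1.565/0.8187) = 1.134 kmol/m³.

1.13 kmol/m³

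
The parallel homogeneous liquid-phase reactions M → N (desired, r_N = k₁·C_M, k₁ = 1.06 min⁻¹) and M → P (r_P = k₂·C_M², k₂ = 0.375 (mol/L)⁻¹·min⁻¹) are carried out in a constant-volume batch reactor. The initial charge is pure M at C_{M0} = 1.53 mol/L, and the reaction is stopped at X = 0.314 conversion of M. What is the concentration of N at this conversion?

C_M = C_{M0}(1−X) = 1.050 mol/L.
Along a PFR/batch, dC_N/dC_M = −r_N/(r_N+r_P) = −k₁/(k₁+k₂·C_M).
Integrating from C_{M0} to C_M: C_N = (1.06/0.375)·ln[(1.06+0.375·1.53)/(1.06+0.375·1.05)] = 2.827·ln(1.634/1.454) = 0.3303 mol/L.

0.330 mol/L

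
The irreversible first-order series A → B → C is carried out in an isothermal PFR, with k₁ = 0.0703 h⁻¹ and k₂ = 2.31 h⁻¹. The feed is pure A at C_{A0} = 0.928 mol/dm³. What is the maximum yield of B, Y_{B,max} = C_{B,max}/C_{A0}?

At the optimum, C_{B,max}/C_{A0} = (k₁/k₂)^[k₂/(k₂−k₁)].
= (0.0703/2.31)^(2.31/(2.31−0.0703)) = (0.03043)^(1.031) = 0.02727.

0.0273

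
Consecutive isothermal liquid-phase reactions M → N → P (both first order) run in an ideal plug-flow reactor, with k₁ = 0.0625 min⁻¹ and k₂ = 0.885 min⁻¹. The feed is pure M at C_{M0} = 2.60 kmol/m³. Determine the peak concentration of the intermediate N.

Evaluating C_N at τ_opt = ln(k₂/k₁)/(k₂−k₁) gives C_{N,max}/C_{M0} = (k₁/k₂)^[k₂/(k₂−k₁)].
= (0.0625/0.885)^(0.885/(0.885−0.0625)) = (0.07062)^(1.076) = 0.05774.
C_{N,max} = 0.05774×2.60 = 0.150 kmol/m³.

0.150 kmol/m³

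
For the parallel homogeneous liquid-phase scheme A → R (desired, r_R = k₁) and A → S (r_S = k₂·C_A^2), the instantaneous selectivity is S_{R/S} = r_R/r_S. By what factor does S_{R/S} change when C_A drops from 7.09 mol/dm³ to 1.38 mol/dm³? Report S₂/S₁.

S_{R/S} = (k₁/k₂)·C_A^-2, so S₂/S₁ = (C_{A,2}/C_{A,1})^-2.
= (1.38/7.09)^(-2) = (0.1946)^(-2) = 26.4.

26.4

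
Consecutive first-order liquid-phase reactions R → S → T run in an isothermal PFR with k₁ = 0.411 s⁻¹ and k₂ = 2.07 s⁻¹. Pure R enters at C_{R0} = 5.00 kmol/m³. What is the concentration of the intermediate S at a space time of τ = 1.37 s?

For first-order series with pure R initially, C_S(τ) = k₁C_{R0}/(k₂−k₁)·(e^(−k₁τ) − e^(−k₂τ)).
e^(−k₁τ) = e^(−0.411×1.37) = e^(−0.5631) = 0.5695; e^(−k₂τ) = e^(−2.836) = 0.05867.
C_S = 0.411×5.00/(2.07−0.411) × (0.5695−0.05867) = 1.239×0.5108 = 0.6327 kmol/m³.

0.633 kmol/m³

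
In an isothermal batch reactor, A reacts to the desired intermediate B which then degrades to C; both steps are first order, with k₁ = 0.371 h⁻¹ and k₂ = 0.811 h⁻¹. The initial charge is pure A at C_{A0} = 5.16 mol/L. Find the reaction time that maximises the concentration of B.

The intermediate peaks when r₁ = r₂, i.e. k₁e^(−k₁t) = k₂e^(−k₂t), giving t_opt = ln(k₂/k₁)/(k₂−k₁).
= ln(0.811/0.371)/(0.811−0.371) = ln(2.186)/0.4400 = 0.7821/0.4400 = 1.78 h.

1.78 h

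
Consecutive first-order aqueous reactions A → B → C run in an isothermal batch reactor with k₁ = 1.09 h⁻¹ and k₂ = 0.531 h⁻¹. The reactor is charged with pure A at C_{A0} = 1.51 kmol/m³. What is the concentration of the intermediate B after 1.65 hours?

0.739 kmol/m³

For first-order series with pure A initially, C_B(t) = k₁C_{A0}/(k₂−k₁)·(e^(−k₁t) − e^(−k₂t)).
e^(−k₁t) = e^(−1.09×1.65) = e^(−1.798) = 0.1655; e^(−k₂t) = e^(−0.8761) = 0.4164.
C_B = 1.09×1.51/(0.531−1.09) × (0.1655−0.4164) = (-2.944)×(-0.2508) = 0.7386 kmol/m³.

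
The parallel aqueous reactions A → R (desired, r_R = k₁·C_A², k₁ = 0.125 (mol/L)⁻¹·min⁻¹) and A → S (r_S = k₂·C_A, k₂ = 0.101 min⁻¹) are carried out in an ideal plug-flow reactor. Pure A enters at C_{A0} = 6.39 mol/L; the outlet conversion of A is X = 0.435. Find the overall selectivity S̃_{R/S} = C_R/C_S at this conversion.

6.05

C_A = C_{A0}(1−X) = 3.610 mol/L.
Along a PFR/batch, dC_S/dC_A = −r_S/(r_R+r_S) = −k₂/(k₂+k₁·C_A).
Integrating from C_{A0} to C_A: C_S = (0.101/0.125)·ln[(0.101+0.125·6.39)/(0.101+0.125·3.61)] = 0.8080·ln(0.8997/0.5523) = 0.3943 mol/L.
Then C_R = (C_{A0}−C_A) − C_S = 2.780 − 0.3943 = 2.385 mol/L.
S̃_{R/S} = C_R/C_S = 2.385/0.3943 = 6.05.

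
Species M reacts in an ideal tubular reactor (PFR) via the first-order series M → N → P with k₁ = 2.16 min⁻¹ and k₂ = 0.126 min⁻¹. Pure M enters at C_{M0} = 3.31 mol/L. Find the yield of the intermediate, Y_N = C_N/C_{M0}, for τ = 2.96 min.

0.730

For first-order series with pure M initially, C_N(τ) = k₁C_{M0}/(k₂−k₁)·(e^(−k₁τ) − e^(−k₂τ)).
e^(−k₁τ) = e^(−2.16×2.96) = e^(−6.394) = 0.001672; e^(−k₂τ) = e^(−0.3730) = 0.6887.
C_N = 2.16×3.31/(0.126−2.16) × (0.001672−0.6887) = (-3.515)×(-0.6870) = 2.415 mol/L.
Y_N = C_N/C_{M0} = 2.415/3.31 = 0.730.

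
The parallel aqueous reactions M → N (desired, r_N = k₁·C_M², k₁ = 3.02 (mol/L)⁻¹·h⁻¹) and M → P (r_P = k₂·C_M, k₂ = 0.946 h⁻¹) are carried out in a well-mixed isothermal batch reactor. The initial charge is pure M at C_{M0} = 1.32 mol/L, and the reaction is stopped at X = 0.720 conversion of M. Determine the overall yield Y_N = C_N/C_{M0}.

0.513

C_M = C_{M0}(1−X) = 0.3696 mol/L.
Along a PFR/batch, dC_P/dC_M = −r_P/(r_N+r_P) = −k₂/(k₂+k₁·C_M).
Integrating from C_{M0} to C_M: C_P = (0.946/3.02)·ln[(0.946+3.02·1.32)/(0.946+3.02·0.370)] = 0.3132·ln(4.932/2.062) = 0.2732 mol/L.
Then C_N = (C_{M0}−C_M) − C_P = 0.9504 − 0.2732 = 0.6772 mol/L.
Y_N = C_N/C_{M0} = 0.6772/1.32 = 0.513.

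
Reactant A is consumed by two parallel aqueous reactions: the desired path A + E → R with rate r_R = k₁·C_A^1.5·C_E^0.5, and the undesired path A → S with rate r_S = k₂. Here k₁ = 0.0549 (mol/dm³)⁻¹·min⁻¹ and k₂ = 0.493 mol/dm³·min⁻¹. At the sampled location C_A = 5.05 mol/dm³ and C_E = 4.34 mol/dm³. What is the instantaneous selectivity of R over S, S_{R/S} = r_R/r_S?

S_{R/S} = r_R/r_S = (k₁·C_A^1.5·C_E^0.5)/(k₂) = (k₁/k₂)·C_A^1.5·C_E^0.5.
= (0.0549×5.050^1.5×4.340^0.5) / (0.493) = 1.298/0.4930 = 2.63.
Since the desired path is higher order in A, keeping C_A high (PFR or concentrated feed) favours R.

2.63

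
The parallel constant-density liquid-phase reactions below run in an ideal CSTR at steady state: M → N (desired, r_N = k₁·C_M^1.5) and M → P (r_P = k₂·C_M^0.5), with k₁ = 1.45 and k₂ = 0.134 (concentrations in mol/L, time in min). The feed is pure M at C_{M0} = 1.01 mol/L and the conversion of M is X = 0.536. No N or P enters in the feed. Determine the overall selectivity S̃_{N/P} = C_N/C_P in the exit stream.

Exit C_M = C_{M0}(1−X) = 1.01×0.464 = 0.4686 mol/L.
In a CSTR the entire volume is at exit conditions, so r_N = 1.45×0.4686^1.5 = 0.4652 and r_P = 0.134×0.4686^0.5 = 0.09173.
Overall selectivity = C_N/C_P = r_Nτ/(r_Pτ) = r_N/r_P = 5.07.

5.07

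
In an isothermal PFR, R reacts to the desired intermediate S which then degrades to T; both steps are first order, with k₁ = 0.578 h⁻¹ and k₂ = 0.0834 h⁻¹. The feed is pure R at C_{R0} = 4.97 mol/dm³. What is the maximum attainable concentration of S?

3.59 mol/dm³

For a first-order series the maximum intermediate yield is C_{S,max}/C_{R0} = (k₁/k₂)^[k₂/(k₂−k₁)].
= (0.578/0.0834)^(0.0834/(0.0834−0.578)) = (6.930)^(-0.1686) = 0.7215.
C_{S,max} = 0.7215×4.97 = 3.59 mol/dm³.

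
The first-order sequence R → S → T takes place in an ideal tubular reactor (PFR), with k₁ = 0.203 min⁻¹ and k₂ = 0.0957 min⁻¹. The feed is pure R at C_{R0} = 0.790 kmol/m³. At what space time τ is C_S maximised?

Setting dC_S/dτ = 0 gives τ_opt = ln(k₂/k₁)/(k₂−k₁).
= ln(0.0957/0.203)/(0.0957−0.203) = ln(0.4714)/-0.1073 = -0.7520/-0.1073 = 7.01 min.

7.01 min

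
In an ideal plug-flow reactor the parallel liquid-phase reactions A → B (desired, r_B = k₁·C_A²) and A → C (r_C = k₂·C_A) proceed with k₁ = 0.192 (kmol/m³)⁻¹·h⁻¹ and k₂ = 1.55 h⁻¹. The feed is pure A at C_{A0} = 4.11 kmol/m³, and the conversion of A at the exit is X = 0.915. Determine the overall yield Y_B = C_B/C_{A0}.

C_A = C_{A0}(1−X) = 0.3493 kmol/m³.
Along a PFR/batch, dC_C/dC_A = −r_C/(r_B+r_C) = −k₂/(k₂+k₁·C_A).
Integrating from C_{A0} to C_A: C_C = (1.55/0.192)·ln[(1.55+0.192·4.11)/(1.55+0.192·0.349)] = 8.073·ln(2.339/1.617) = 2.980 kmol/m³.
Then C_B = (C_{A0}−C_A) − C_C = 3.761 − 2.980 = 0.7805 kmol/m³.
Y_B = C_B/C_{A0} = 0.7805/4.11 = 0.190.

0.190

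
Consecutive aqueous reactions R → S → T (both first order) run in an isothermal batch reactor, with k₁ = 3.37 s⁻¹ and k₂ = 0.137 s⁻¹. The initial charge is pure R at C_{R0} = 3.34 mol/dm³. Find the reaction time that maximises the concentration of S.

0.991 s

The intermediate peaks when r₁ = r₂, i.e. k₁e^(−k₁t) = k₂e^(−k₂t), giving t_opt = ln(k₂/k₁)/(k₂−k₁).
= ln(0.137/3.37)/(0.137−3.37) = ln(0.04065)/-3.233 = -3.203/-3.233 = 0.991 s.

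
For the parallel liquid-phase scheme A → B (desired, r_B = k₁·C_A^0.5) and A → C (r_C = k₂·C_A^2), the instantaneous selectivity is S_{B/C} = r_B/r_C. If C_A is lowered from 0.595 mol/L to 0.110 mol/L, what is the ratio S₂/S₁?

12.6

S_{B/C} = (k₁/k₂)·C_A^-1.5, so S₂/S₁ = (C_{A,2}/C_{A,1})^-1.5.
= (0.110/0.595)^(-1.5) = (0.1849)^(-1.5) = 12.6.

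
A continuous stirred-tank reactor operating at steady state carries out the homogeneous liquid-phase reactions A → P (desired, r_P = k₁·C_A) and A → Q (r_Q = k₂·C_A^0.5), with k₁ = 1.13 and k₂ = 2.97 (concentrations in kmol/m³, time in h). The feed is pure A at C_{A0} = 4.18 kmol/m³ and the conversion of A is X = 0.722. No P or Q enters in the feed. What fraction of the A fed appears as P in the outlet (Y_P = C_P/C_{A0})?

Exit C_A = C_{A0}(1−X) = 4.18×0.278 = 1.162 kmol/m³.
A CSTR operates uniformly at the exit composition, giving r_P = 1.313 and r_Q = 3.202 (each k·C_A^n at C_A = 1.162).
Fraction of consumed A going to P: r_P/(r_P+r_Q) = 0.2909.
C_P = 0.2909·C_{A0}·X = 0.2909×4.18×0.722 = 0.878 kmol/m³; Y_P = C_P/C_{A0} = 0.210.

0.210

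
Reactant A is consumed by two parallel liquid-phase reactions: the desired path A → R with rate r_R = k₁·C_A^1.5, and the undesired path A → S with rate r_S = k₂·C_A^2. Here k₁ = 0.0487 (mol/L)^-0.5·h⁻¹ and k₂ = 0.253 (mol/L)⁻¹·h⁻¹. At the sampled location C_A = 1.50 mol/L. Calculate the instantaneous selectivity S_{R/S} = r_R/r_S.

0.157

S_{R/S} = r_R/r_S = (k₁·C_A^1.5)/(k₂·C_A^2) = (k₁/k₂)·C_A^-0.5.
= (0.0487×1.500^1.5) / (0.253×1.500^2) = 0.08947/0.5693 = 0.157.
The undesired path is higher order in A, so low C_A (CSTR or dilute feed) favours R.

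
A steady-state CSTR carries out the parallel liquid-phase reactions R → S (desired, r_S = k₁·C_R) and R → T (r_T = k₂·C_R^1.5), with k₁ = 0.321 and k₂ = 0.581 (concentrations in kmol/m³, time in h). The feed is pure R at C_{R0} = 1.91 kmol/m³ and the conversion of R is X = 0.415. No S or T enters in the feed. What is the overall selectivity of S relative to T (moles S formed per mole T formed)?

Exit C_R = C_{R0}(1−X) = 1.91×0.585 = 1.117 kmol/m³.
Rates in a CSTR are evaluated at the outlet concentration: r_S = 0.321×1.117 = 0.3587, r_T = 0.581×1.117^1.5 = 0.6862.
Overall selectivity = C_S/C_T = r_Sτ/(r_Tτ) = r_S/r_T = 0.523.

0.523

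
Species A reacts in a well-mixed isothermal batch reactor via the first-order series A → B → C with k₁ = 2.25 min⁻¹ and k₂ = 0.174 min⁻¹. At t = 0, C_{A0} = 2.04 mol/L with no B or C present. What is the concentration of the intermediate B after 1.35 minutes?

The intermediate concentration in a first-order A→B→C sequence is C_B = k₁C_{A0}(e^(−k₁t) − e^(−k₂t))/(k₂−k₁).
e^(−k₁t) = e^(−2.25×1.35) = e^(−3.038) = 0.04795; e^(−k₂t) = e^(−0.2349) = 0.7906.
C_B = 2.25×2.04/(0.174−2.25) × (0.04795−0.7906) = (-2.211)×(-0.7427) = 1.642 mol/L.

1.64 mol/L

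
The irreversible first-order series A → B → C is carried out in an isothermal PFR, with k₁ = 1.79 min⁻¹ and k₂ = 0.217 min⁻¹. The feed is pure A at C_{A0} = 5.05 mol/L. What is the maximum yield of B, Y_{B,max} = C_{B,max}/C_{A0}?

0.747

For a first-order series the maximum intermediate yield is C_{B,max}/C_{A0} = (k₁/k₂)^[k₂/(k₂−k₁)].
= (1.79/0.217)^(0.217/(0.217−1.79)) = (8.249)^(-0.1380) = 0.7474.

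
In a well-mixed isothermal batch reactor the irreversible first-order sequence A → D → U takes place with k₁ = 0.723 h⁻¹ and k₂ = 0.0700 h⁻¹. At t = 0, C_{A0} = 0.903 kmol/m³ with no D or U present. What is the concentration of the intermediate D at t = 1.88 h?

0.620 kmol/m³

Solving the coupled first-order balances gives C_D(t) = [k₁/(k₂−k₁)]·C_{A0}·(e^(−k₁t) − e^(−k₂t)).
e^(−k₁t) = e^(−0.723×1.88) = e^(−1.359) = 0.2569; e^(−k₂t) = e^(−0.1316) = 0.8767.
C_D = 0.723×0.903/(0.0700−0.723) × (0.2569−0.8767) = (-0.9998)×(-0.6198) = 0.6197 kmol/m³.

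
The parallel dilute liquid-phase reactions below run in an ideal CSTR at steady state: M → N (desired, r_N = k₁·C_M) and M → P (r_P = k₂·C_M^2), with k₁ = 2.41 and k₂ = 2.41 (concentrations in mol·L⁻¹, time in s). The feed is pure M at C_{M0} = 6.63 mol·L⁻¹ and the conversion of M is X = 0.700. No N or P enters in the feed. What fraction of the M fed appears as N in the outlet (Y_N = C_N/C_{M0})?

0.234

Exit C_M = C_{M0}(1−X) = 6.63×0.300 = 1.989 mol·L⁻¹.
In a CSTR the entire volume is at exit conditions, so r_N = 2.41×1.989 = 4.793 and r_P = 2.41×1.989^2 = 9.534.
Fraction of consumed M going to N: r_N/(r_N+r_P) = 0.3346.
C_N = 0.3346·C_{M0}·X = 0.3346×6.63×0.700 = 1.55 mol·L⁻¹; Y_N = C_N/C_{M0} = 0.234.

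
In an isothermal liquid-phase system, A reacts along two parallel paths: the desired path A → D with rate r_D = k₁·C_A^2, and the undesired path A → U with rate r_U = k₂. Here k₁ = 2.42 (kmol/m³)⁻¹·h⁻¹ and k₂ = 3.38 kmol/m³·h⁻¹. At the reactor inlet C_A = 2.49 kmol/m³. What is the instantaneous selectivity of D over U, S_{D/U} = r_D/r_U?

4.44

S_{D/U} = r_D/r_U = (k₁·C_A^2)/(k₂) = (k₁/k₂)·C_A^2.
= (2.42×2.490^2) / (3.38) = 15.00/3.380 = 4.44.
Since the desired path is higher order in A, keeping C_A high (PFR or concentrated feed) favours D.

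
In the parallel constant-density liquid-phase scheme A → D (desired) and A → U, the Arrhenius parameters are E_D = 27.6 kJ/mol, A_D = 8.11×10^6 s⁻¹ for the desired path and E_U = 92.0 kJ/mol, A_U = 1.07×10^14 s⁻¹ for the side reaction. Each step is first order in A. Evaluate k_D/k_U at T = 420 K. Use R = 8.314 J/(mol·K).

k_D/k_U = (A_D/A_U)·exp[−(E_D−E_U)/(RT)] = (A_D/A_U)·exp[(E_U−E_D)/(RT)].
(E_U−E_D)/(RT) = (92.0−27.6)×10³/(8.314×420) = 64400/3492 = 18.44.
k_D/k_U = (8.11×10^6/1.07×10^14)·exp(18.44) = 7.579×10^-8 × 1.022×10^8 = 7.75.
Since E_D < E_U, lowering the temperature improves selectivity toward D.

7.75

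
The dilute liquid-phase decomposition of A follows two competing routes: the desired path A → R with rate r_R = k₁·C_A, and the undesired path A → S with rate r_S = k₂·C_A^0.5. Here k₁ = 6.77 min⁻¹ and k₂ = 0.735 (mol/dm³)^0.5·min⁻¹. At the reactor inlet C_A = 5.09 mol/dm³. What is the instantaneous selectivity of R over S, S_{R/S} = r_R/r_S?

20.8

S_{R/S} = r_R/r_S = (k₁·C_A)/(k₂·C_A^0.5) = (k₁/k₂)·C_A^0.5.
= (6.77×5.090) / (0.735×5.090^0.5) = 34.46/1.658 = 20.8.
Since the desired path is higher order in A, keeping C_A high (PFR or concentrated feed) favours R.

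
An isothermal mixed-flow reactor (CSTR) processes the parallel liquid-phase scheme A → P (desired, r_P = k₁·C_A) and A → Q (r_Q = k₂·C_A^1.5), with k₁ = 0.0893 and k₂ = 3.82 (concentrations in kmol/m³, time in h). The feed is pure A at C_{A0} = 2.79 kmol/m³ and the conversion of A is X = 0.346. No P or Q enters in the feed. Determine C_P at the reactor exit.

0.0164 kmol/m³

Exit C_A = C_{A0}(1−X) = 2.79×0.654 = 1.825 kmol/m³.
Rates in a CSTR are evaluated at the outlet concentration: r_P = 0.0893×1.825 = 0.1629, r_Q = 3.82×1.825^1.5 = 9.415.
Fraction of consumed A going to P: r_P/(r_P+r_Q) = 0.01701.
C_P = 0.01701·C_{A0}·X = 0.01701×2.79×0.346 = 0.0164 kmol/m³.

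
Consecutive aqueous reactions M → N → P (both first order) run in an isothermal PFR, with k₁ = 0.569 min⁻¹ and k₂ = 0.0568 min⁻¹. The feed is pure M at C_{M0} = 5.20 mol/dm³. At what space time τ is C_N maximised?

4.50 min

Setting dC_N/dτ = 0 gives τ_opt = ln(k₂/k₁)/(k₂−k₁).
= ln(0.0568/0.569)/(0.0568−0.569) = ln(0.09982)/-0.5122 = -2.304/-0.5122 = 4.50 min.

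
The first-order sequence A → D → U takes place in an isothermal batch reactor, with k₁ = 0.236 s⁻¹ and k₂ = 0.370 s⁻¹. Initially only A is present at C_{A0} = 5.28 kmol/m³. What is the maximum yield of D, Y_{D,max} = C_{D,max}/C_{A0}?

Evaluating C_D at t_opt = ln(k₂/k₁)/(k₂−k₁) gives C_{D,max}/C_{A0} = (k₁/k₂)^[k₂/(k₂−k₁)].
= (0.236/0.370)^(0.370/(0.370−0.236)) = (0.6378)^(2.761) = 0.2889.

0.289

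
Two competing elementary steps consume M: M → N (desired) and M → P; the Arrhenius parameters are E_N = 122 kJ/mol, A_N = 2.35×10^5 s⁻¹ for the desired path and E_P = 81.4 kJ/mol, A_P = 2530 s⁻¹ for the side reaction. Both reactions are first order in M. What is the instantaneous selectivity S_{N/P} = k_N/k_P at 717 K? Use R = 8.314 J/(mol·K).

k_N/k_P = (A_N/A_P)·exp[−(E_N−E_P)/(RT)] = (A_N/A_P)·exp[(E_P−E_N)/(RT)].
(E_P−E_N)/(RT) = (81.4−122)×10³/(8.314×717) = -40600/5961 = -6.811.
k_N/k_P = (2.35×10^5/2530)·exp(-6.811) = 92.89 × 0.001102 = 0.102.
Since E_N > E_P, raising the temperature improves selectivity toward N.

0.102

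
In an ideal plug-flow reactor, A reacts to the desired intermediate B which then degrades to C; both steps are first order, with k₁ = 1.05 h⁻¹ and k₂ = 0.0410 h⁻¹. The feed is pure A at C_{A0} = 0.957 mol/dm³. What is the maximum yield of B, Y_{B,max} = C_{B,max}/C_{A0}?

At the optimum, C_{B,max}/C_{A0} = (k₁/k₂)^[k₂/(k₂−k₁)].
= (1.05/0.0410)^(0.0410/(0.0410−1.05)) = (25.61)^(-0.04063) = 0.8765.

0.877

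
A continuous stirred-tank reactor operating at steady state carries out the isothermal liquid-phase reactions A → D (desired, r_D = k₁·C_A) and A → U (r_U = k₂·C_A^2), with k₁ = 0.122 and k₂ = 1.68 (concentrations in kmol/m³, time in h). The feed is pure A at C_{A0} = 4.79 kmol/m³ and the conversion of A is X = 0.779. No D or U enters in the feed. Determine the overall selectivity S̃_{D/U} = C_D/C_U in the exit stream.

0.0686

Exit C_A = C_{A0}(1−X) = 4.79×0.221 = 1.059 kmol/m³.
In a CSTR the entire volume is at exit conditions, so r_D = 0.122×1.059 = 0.1291 and r_U = 1.68×1.059^2 = 1.883.
Overall selectivity = C_D/C_U = r_Dτ/(r_Uτ) = r_D/r_U = 0.0686.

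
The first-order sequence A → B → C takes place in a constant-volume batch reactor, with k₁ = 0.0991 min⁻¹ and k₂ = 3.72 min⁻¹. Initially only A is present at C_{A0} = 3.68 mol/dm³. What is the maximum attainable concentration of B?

Evaluating C_B at t_opt = ln(k₂/k₁)/(k₂−k₁) gives C_{B,max}/C_{A0} = (k₁/k₂)^[k₂/(k₂−k₁)].
= (0.0991/3.72)^(3.72/(3.72−0.0991)) = (0.02664)^(1.027) = 0.02412.
C_{B,max} = 0.02412×3.68 = 0.0888 mol/dm³.

0.0888 mol/dm³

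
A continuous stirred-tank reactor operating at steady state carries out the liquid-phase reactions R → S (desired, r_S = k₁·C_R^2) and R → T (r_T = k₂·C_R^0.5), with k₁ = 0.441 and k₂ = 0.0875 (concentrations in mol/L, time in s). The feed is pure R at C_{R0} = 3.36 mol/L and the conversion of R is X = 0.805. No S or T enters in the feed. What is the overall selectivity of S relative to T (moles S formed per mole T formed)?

Exit C_R = C_{R0}(1−X) = 3.36×0.195 = 0.6552 mol/L.
In a CSTR the entire volume is at exit conditions, so r_S = 0.441×0.6552^2 = 0.1893 and r_T = 0.0875×0.6552^0.5 = 0.07083.
Overall selectivity = C_S/C_T = r_Sτ/(r_Tτ) = r_S/r_T = 2.67.

2.67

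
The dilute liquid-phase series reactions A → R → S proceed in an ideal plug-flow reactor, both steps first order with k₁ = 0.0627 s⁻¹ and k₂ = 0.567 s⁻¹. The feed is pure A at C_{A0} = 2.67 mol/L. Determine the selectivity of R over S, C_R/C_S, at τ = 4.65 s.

0.497

The intermediate concentration in a first-order A→B→C sequence is C_R = k₁C_{A0}(e^(−k₁τ) − e^(−k₂τ))/(k₂−k₁).
e^(−k₁τ) = e^(−0.0627×4.65) = e^(−0.2916) = 0.7471; e^(−k₂τ) = e^(−2.637) = 0.07161.
C_R = 0.0627×2.67/(0.567−0.0627) × (0.7471−0.07161) = 0.3320×0.6755 = 0.2242 mol/L.
C_A = C_{A0}e^(−k₁τ) = 1.995 mol/L, so C_S = C_{A0}−C_A−C_R = 0.4510 mol/L; C_R/C_S = 0.497.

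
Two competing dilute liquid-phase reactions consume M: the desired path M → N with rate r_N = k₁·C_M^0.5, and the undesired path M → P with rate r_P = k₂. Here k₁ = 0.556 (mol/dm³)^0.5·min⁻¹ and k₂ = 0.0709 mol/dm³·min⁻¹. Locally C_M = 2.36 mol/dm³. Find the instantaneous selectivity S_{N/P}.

12.0

S_{N/P} = r_N/r_P = (k₁·C_M^0.5)/(k₂) = (k₁/k₂)·C_M^0.5.
= (0.556×2.360^0.5) / (0.0709) = 0.8541/0.07090 = 12.0.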